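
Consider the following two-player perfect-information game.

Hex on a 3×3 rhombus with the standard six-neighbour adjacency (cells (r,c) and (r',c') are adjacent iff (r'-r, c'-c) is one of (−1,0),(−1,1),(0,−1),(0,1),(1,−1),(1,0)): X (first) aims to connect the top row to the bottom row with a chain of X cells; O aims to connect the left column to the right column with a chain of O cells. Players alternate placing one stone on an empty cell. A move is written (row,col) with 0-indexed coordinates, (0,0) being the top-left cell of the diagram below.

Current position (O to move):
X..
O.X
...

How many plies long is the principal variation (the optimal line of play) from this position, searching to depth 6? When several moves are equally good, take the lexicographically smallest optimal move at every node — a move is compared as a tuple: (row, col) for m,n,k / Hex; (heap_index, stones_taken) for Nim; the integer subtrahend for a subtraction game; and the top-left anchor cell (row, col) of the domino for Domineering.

[X../O.X/...] O move#1: (0,1):-1/XO./O.X/..., (0,2):+1/X.O/O.X/...*, (1,1):-1/X../OOX/..., (2,0):-1/X../O.X/O.., (2,1):-1/X../O.X/.O., (2,2):-1/X../O.X/..O
[X.O/O.X/...] X move#2: (0,1):-1/XXO/O.X/...*, (1,1):-1/X.O/OXX/..., (2,0):-1/X.O/O.X/X.., (2,1):-1/X.O/O.X/.X., (2,2):-1/X.O/O.X/..X
[XXO/O.X/...] O move#3: (1,1):+1/XXO/OOX/...*, (2,0):-1/XXO/O.X/O.., (2,1):-1/XXO/O.X/.O., (2,2):-1/XXO/O.X/..O
[XXO/OOX/...] end (terminal -1, X#4); searched X../O.X/... to 6

PV length from [X../O.X/...]: 3 plies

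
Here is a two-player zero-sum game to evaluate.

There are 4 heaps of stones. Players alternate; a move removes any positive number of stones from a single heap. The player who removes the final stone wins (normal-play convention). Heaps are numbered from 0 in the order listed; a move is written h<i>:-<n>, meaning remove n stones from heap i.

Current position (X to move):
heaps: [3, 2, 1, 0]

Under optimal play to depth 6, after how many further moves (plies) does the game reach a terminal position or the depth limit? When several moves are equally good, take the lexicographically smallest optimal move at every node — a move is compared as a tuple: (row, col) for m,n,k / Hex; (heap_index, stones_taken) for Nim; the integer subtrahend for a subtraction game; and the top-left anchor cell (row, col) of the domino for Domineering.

[(3,2,1,0)] X move#1: h0:-1:-1/(2,2,1,0)*, h0:-2:-1/(1,2,1,0), h0:-3:-1/(0,2,1,0), h1:-1:-1/(3,1,1,0), h1:-2:-1/(3,0,1,0), h2:-1:-1/(3,2,0,0)
[(2,2,1,0)] O move#2: h0:-1:-1/(1,2,1,0), h0:-2:-1/(0,2,1,0), h1:-1:-1/(2,1,1,0), h1:-2:-1/(2,0,1,0), h2:-1:+1/(2,2,0,0)*
[(2,2,0,0)] X move#3: h0:-1:-1/(1,2,0,0)*, h0:-2:-1/(0,2,0,0), h1:-1:-1/(2,1,0,0), h1:-2:-1/(2,0,0,0)
[(1,2,0,0)] O move#4: h0:-1:-1/(0,2,0,0), h1:-1:+1/(1,1,0,0)*, h1:-2:-1/(1,0,0,0)
[(1,1,0,0)] X move#5: h0:-1:-1/(0,1,0,0)*, h1:-1:-1/(1,0,0,0)
[(0,1,0,0)] O move#6: h1:-1:+1/(0,0,0,0)*
[(0,0,0,0)] end (terminal -1, X#7); searched (3,2,1,0) to 6

PV length from [(3,2,1,0)]: 6 plies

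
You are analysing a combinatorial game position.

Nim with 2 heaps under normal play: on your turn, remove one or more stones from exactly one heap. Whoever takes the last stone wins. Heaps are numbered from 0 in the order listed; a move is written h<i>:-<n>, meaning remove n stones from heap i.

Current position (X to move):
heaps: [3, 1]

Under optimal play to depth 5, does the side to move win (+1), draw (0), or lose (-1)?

value((3,1), X) = +1

p1 X@[(3,1)]: h0:-1[(2,1)]-1 h0:-2[(1,1)]+1* h0:-3[(0,1)]-1 h1:-1[(3,0)]-1
p2 O@[(1,1)]: h0:-1[(0,1)]-1* h1:-1[(1,0)]-1
p3 X@[(0,1)]: h1:-1[(0,0)]+1*
p4 O@[(0,0)] terminal -1; root [(3,1)] d5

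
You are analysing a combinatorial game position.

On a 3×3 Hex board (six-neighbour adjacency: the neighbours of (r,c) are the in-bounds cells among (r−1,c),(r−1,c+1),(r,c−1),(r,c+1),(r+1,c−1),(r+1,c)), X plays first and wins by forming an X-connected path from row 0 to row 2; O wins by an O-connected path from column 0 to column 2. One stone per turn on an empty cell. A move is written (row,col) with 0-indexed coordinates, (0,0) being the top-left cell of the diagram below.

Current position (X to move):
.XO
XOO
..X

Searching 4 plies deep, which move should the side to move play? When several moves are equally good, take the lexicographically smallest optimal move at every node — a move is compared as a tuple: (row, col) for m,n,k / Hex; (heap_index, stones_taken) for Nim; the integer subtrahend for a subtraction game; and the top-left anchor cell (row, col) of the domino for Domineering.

ply 1, X at .XO/XOO/..X | (0,0)=-1→XXO/XOO/..X; (2,0)=+1→.XO/XOO/X.X*; (2,1)=-1→.XO/XOO/.XX
ply 2: .XO/XOO/X.X is terminal -1 (O); from .XO/XOO/..X depth 4

X's best at [.XO/XOO/..X]: (2,0)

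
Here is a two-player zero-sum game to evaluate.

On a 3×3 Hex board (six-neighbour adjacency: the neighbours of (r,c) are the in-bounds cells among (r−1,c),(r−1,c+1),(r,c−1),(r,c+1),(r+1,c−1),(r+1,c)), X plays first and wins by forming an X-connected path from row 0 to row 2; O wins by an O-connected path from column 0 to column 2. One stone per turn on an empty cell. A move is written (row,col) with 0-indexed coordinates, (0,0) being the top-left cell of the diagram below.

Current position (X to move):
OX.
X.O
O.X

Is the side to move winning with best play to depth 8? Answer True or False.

ply 1, X at OX./X.O/O.X | (0,2)=-1→OXX/X.O/O.X*; (1,1)=-1→OX./XXO/O.X; (2,1)=-1→OX./X.O/OXX
ply 2, O at OXX/X.O/O.X | (1,1)=+1→OXX/XOO/O.X*; (2,1)=+1→OXX/X.O/OOX
ply 3: OXX/XOO/O.X is terminal -1 (X); from OX./X.O/O.X depth 8

X winning at [OX./X.O/O.X]: False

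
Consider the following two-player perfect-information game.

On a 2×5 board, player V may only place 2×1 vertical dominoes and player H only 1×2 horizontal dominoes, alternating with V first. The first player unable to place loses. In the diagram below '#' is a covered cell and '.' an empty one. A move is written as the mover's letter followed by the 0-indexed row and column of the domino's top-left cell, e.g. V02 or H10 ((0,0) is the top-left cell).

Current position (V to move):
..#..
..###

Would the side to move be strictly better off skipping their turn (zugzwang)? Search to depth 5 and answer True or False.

ply 1, V at ..#../..### | V00=+1→#.#../#.###*; V01=+1→.##../.####
ply 2, H at #.#../#.### | H03=-1→#.###/#.###*
ply 3, V at #.###/#.### | V01=+1→#####/#####*
ply 4: #####/##### is terminal -1 (H); from ..#../..### depth 5
pass branch (H moves first from the same position):
  | ply 1, H at ..#../..### | H00=+1→###../..###*; H03=-1→..###/..###; H10=+1→..#../#####
  | ply 2: ###../..### is terminal -1 (V); from ..#../..### depth 5
V moving scores +1; V passing scores -1

zugzwang(..#../..###, V) = False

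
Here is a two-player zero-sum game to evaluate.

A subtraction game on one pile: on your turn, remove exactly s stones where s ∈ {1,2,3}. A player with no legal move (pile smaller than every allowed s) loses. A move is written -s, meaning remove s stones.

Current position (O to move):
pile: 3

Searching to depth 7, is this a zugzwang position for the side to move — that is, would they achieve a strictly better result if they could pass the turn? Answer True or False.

[3] O move#1: -1:-1/2, -2:-1/1, -3:+1/0*
[0] end (terminal -1, X#2); searched 3 to 7
if O skipped the turn, X would face:
~ [3] X move#1: -1:-1/2, -2:-1/1, -3:+1/0*
~ [0] end (terminal -1, O#2); searched 3 to 7
compare (O): move=+1 vs pass=-1

zugzwang(3, O) = False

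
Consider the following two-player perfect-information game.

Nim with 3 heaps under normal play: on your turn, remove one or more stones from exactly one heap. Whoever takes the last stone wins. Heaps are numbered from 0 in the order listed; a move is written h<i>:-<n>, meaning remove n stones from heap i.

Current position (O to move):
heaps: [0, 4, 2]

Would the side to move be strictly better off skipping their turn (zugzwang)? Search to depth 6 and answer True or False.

[(0,4,2)] O move#1: h1:-1:-1/(0,3,2), h1:-2:+1/(0,2,2)*, h1:-3:-1/(0,1,2), h1:-4:-1/(0,0,2), h2:-1:-1/(0,4,1), h2:-2:-1/(0,4,0)
[(0,2,2)] X move#2: h1:-1:-1/(0,1,2)*, h1:-2:-1/(0,0,2), h2:-1:-1/(0,2,1), h2:-2:-1/(0,2,0)
[(0,1,2)] O move#3: h1:-1:-1/(0,0,2), h2:-1:+1/(0,1,1)*, h2:-2:-1/(0,1,0)
[(0,1,1)] X move#4: h1:-1:-1/(0,0,1)*, h2:-1:-1/(0,1,0)
[(0,0,1)] O move#5: h2:-1:+1/(0,0,0)*
[(0,0,0)] end (terminal -1, X#6); searched (0,4,2) to 6
suppose O passes — search the same position with X to move:
pass> [(0,4,2)] X move#1: h1:-1:-1/(0,3,2), h1:-2:+1/(0,2,2)*, h1:-3:-1/(0,1,2), h1:-4:-1/(0,0,2), h2:-1:-1/(0,4,1), h2:-2:-1/(0,4,0)
pass> [(0,2,2)] O move#2: h1:-1:-1/(0,1,2)*, h1:-2:-1/(0,0,2), h2:-1:-1/(0,2,1), h2:-2:-1/(0,2,0)
pass> [(0,1,2)] X move#3: h1:-1:-1/(0,0,2), h2:-1:+1/(0,1,1)*, h2:-2:-1/(0,1,0)
pass> [(0,1,1)] O move#4: h1:-1:-1/(0,0,1)*, h2:-1:-1/(0,1,0)
pass> [(0,0,1)] X move#5: h2:-1:+1/(0,0,0)*
pass> [(0,0,0)] end (terminal -1, O#6); searched (0,4,2) to 6
for O: play +1, pass -1

zugzwang((0,4,2), O) = False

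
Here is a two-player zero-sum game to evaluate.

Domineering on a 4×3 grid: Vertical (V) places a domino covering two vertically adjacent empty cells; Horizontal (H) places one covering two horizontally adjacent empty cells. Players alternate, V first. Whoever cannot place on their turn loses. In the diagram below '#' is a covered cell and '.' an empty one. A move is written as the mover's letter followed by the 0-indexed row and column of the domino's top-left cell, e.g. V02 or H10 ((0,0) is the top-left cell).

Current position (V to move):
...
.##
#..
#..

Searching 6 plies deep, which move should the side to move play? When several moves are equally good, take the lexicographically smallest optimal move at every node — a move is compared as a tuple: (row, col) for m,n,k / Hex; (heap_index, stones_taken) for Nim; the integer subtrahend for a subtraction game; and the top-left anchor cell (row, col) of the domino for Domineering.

[.../.##/#../#..] V move#1: V00:-1/#../###/#../#.., V21:+1/.../.##/##./##.*, V22:+1/.../.##/#.#/#.#
[.../.##/##./##.] H move#2: H00:-1/##./.##/##./##.*, H01:-1/.##/.##/##./##.
[##./.##/##./##.] V move#3: V22:+1/##./.##/###/###*
[##./.##/###/###] end (terminal -1, H#4); searched .../.##/#../#.. to 6

V's best at [.../.##/#../#..]: V21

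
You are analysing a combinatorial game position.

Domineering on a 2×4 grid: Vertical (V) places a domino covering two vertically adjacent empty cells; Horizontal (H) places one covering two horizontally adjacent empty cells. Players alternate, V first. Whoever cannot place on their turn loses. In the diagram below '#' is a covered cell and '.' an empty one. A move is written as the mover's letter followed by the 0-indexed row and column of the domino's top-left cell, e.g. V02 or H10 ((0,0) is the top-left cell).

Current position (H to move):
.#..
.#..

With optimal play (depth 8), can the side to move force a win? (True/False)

[.#../.#..] H move#1: H02:+1/.###/.#..*, H12:+1/.#../.###
[.###/.#..] V move#2: V00:-1/####/##..*
[####/##..] H move#3: H12:+1/####/####*
[####/####] end (terminal -1, V#4); searched .#../.#.. to 8

H winning at [.#../.#..]: True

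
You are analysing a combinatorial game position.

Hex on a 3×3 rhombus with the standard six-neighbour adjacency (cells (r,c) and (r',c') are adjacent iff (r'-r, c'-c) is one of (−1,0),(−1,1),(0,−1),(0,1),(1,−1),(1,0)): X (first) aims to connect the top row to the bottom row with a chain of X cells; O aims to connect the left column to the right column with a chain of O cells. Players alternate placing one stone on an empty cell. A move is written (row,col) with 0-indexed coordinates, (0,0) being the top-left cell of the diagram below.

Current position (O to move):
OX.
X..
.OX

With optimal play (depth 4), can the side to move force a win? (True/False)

O winning at [OX./X../.OX]: False

[OX./X../.OX] O move#1: (0,2):-1/OXO/X../.OX*, (1,1):-1/OX./XO./.OX, (1,2):-1/OX./X.O/.OX, (2,0):-1/OX./X../OOX
[OXO/X../.OX] X move#2: (1,1):+1/OXO/XX./.OX*, (1,2):+1/OXO/X.X/.OX, (2,0):+1/OXO/X../XOX
[OXO/XX./.OX] O move#3: (1,2):-1/OXO/XXO/.OX*, (2,0):-1/OXO/XX./OOX
[OXO/XXO/.OX] X move#4: (2,0):+1/OXO/XXO/XOX*
[OXO/XXO/XOX] end (terminal -1, O#5); searched OX./X../.OX to 4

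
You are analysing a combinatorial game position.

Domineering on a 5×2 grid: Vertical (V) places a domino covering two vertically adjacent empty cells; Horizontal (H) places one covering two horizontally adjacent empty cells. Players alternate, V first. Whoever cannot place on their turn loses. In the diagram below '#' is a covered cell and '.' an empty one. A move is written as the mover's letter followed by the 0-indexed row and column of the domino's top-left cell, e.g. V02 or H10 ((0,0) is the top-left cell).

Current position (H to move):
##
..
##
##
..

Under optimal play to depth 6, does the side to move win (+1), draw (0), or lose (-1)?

value(##/../##/##/.., H) = +1

ply 1, H at ##/../##/##/.. | H10=+1→##/##/##/##/..*; H40=+1→##/../##/##/##
ply 2: ##/##/##/##/.. is terminal -1 (V); from ##/../##/##/.. depth 6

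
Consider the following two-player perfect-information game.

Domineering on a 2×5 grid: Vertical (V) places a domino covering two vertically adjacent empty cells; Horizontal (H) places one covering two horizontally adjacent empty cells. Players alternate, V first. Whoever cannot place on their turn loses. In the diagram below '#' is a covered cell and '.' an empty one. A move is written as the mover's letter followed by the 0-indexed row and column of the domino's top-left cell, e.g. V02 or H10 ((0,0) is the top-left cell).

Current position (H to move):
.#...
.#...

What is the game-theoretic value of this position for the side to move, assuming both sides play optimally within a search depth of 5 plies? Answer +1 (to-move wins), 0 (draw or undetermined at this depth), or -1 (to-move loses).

value(.#.../.#..., H) = -1

[.#.../.#...] H move#1: H02:-1/.###./.#...*, H03:-1/.#.##/.#..., H12:-1/.#.../.###., H13:-1/.#.../.#.##
[.###./.#...] V move#2: V00:-1/####./##..., V04:+1/.####/.#..#*
[.####/.#..#] H move#3: H12:-1/.####/.####*
[.####/.####] V move#4: V00:+1/#####/#####*
[#####/#####] end (terminal -1, H#5); searched .#.../.#... to 5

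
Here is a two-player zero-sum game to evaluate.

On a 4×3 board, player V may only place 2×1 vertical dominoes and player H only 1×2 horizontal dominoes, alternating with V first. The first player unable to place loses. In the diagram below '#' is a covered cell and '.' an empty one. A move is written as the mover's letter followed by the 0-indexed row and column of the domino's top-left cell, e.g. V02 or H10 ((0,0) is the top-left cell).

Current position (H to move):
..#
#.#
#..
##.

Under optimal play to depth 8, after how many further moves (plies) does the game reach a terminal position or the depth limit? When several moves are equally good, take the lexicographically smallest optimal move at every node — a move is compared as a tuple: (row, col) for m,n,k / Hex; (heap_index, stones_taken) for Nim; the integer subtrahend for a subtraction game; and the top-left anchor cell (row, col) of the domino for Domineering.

[..#/#.#/#../##.] H move#1: H00:-1/###/#.#/#../##.*, H21:-1/..#/#.#/###/##.
[###/#.#/#../##.] V move#2: V11:+1/###/###/##./##.*, V22:+1/###/#.#/#.#/###
[###/###/##./##.] end (terminal -1, H#3); searched ..#/#.#/#../##. to 8

PV length from [..#/#.#/#../##.]: 2 plies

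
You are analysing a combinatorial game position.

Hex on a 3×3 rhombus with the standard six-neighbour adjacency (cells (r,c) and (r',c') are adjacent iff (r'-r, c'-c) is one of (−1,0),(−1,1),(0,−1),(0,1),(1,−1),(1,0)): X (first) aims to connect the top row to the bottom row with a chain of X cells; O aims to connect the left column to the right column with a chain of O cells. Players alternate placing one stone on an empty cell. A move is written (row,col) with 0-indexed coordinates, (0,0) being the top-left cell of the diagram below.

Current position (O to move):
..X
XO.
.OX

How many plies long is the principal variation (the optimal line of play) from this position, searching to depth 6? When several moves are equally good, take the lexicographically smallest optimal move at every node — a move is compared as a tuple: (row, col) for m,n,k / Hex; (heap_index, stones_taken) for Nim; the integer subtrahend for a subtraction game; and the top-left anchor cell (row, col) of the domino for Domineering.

PV length from [..X/XO./.OX]: 4 plies

[..X/XO./.OX] O move#1: (0,0):-1/O.X/XO./.OX*, (0,1):-1/.OX/XO./.OX, (1,2):-1/..X/XOO/.OX, (2,0):-1/..X/XO./OOX
[O.X/XO./.OX] X move#2: (0,1):+1/OXX/XO./.OX*, (1,2):+1/O.X/XOX/.OX, (2,0):+1/O.X/XO./XOX
[OXX/XO./.OX] O move#3: (1,2):-1/OXX/XOO/.OX*, (2,0):-1/OXX/XO./OOX
[OXX/XOO/.OX] X move#4: (2,0):+1/OXX/XOO/XOX*
[OXX/XOO/XOX] end (terminal -1, O#5); searched ..X/XO./.OX to 6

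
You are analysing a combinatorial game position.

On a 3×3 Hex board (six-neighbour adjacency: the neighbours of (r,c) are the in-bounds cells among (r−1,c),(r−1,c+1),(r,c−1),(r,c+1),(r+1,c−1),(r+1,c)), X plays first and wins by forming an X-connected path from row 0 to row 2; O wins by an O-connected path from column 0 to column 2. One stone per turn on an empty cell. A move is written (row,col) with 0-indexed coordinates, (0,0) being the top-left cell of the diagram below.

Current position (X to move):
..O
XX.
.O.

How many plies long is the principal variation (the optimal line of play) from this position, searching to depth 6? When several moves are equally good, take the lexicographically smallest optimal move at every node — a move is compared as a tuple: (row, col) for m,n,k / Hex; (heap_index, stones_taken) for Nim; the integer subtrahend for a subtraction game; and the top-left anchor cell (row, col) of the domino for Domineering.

PV length from [..O/XX./.O.]: 5 plies

[..O/XX./.O.] X move#1: (0,0):-1/X.O/XX./.O., (0,1):-1/.XO/XX./.O., (1,2):+1/..O/XXX/.O.*, (2,0):+1/..O/XX./XO., (2,2):+1/..O/XX./.OX
[..O/XXX/.O.] O move#2: (0,0):-1/O.O/XXX/.O.*, (0,1):-1/.OO/XXX/.O., (2,0):-1/..O/XXX/OO., (2,2):-1/..O/XXX/.OO
[O.O/XXX/.O.] X move#3: (0,1):+1/OXO/XXX/.O.*, (2,0):-1/O.O/XXX/XO., (2,2):-1/O.O/XXX/.OX
[OXO/XXX/.O.] O move#4: (2,0):-1/OXO/XXX/OO.*, (2,2):-1/OXO/XXX/.OO
[OXO/XXX/OO.] X move#5: (2,2):+1/OXO/XXX/OOX*
[OXO/XXX/OOX] end (terminal -1, O#6); searched ..O/XX./.O. to 6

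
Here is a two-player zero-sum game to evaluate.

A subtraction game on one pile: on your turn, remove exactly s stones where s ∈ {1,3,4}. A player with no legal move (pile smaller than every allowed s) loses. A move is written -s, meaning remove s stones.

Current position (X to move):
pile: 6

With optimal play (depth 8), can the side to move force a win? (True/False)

X winning at [6]: True

p1 X@[6]: -1[5]-1 -3[3]-1 -4[2]+1*
p2 O@[2]: -1[1]-1*
p3 X@[1]: -1[0]+1*
p4 O@[0] terminal -1; root [6] d8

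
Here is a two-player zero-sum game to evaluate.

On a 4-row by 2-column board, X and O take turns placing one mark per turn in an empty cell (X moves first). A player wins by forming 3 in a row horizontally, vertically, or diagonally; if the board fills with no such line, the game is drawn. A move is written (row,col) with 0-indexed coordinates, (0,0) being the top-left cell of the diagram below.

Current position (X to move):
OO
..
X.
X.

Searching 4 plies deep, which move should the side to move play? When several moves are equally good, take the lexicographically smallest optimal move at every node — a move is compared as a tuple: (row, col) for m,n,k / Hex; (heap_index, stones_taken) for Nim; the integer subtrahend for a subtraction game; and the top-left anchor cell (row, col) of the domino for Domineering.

p1 X@[OO/../X./X.]: (1,0)[OO/X./X./X.]+1* (1,1)[OO/.X/X./X.]+0 (2,1)[OO/../XX/X.]+0 (3,1)[OO/../X./XX]+0
p2 O@[OO/X./X./X.] terminal -1; root [OO/../X./X.] d4

X's best at [OO/../X./X.]: (1,0)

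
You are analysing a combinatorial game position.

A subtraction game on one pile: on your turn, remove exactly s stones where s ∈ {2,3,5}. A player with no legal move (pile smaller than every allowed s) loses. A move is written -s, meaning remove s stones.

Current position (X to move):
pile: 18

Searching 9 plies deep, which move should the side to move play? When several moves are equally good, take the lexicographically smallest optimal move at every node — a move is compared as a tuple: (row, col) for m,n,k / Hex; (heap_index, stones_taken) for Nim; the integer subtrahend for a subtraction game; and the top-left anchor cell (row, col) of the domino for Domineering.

ply 1, X at 18 | -2=-1→16; -3=+1→15*; -5=-1→13
ply 2, O at 15 | -2=-1→13*; -3=-1→12; -5=-1→10
ply 3, X at 13 | -2=-1→11; -3=-1→10; -5=+1→8*
ply 4, O at 8 | -2=-1→6*; -3=-1→5; -5=-1→3
ply 5, X at 6 | -2=-1→4; -3=-1→3; -5=+1→1*
ply 6: 1 is terminal -1 (O); from 18 depth 9

X's best at [18]: -3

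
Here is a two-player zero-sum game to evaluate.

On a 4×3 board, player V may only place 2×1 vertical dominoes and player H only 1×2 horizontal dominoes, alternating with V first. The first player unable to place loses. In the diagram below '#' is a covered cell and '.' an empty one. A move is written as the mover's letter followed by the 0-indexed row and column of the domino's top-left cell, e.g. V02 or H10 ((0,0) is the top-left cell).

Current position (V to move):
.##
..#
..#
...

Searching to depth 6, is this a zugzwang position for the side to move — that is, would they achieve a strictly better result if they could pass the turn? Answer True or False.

[.##/..#/..#/...] V move#1: V00:-1/###/#.#/..#/..., V10:+1/.##/#.#/#.#/...*, V11:+1/.##/.##/.##/..., V20:+1/.##/..#/#.#/#.., V21:+1/.##/..#/.##/.#.
[.##/#.#/#.#/...] H move#2: H30:-1/.##/#.#/#.#/##.*, H31:-1/.##/#.#/#.#/.##
[.##/#.#/#.#/##.] V move#3: V11:+1/.##/###/###/##.*
[.##/###/###/##.] end (terminal -1, H#4); searched .##/..#/..#/... to 6
if V skipped the turn, H would face:
~ [.##/..#/..#/...] H move#1: H10:-1/.##/###/..#/..., H20:+1/.##/..#/###/...*, H30:-1/.##/..#/..#/##., H31:-1/.##/..#/..#/.##
~ [.##/..#/###/...] V move#2: V00:-1/###/#.#/###/...*
~ [###/#.#/###/...] H move#3: H30:+1/###/#.#/###/##.*, H31:+1/###/#.#/###/.##
~ [###/#.#/###/##.] end (terminal -1, V#4); searched .##/..#/..#/... to 6
compare (V): move=+1 vs pass=-1

zugzwang(.##/..#/..#/..., V) = False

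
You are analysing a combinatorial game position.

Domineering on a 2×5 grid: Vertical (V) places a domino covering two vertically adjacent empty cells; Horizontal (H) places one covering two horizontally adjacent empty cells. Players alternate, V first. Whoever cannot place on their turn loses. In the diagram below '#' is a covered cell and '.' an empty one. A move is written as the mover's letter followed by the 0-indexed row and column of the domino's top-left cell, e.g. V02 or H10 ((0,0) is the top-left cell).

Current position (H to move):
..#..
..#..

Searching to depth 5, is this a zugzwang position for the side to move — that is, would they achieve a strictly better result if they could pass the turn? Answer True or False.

p1 H@[..#../..#..]: H00[###../..#..]-1* H03[..###/..#..]-1 H10[..#../###..]-1 H13[..#../..###]-1
p2 V@[###../..#..]: V03[####./..##.]+1* V04[###.#/..#.#]+1
p3 H@[####./..##.]: H10[####./####.]-1*
p4 V@[####./####.]: V04[#####/#####]+1*
p5 H@[#####/#####] terminal -1; root [..#../..#..] d5
suppose H passes — search the same position with V to move:
pass> p1 V@[..#../..#..]: V00[#.#../#.#..]-1* V01[.##../.##..]-1 V03[..##./..##.]-1 V04[..#.#/..#.#]-1
pass> p2 H@[#.#../#.#..]: H03[#.###/#.#..]+1* H13[#.#../#.###]+1
pass> p3 V@[#.###/#.#..]: V01[#####/###..]-1*
pass> p4 H@[#####/###..]: H13[#####/#####]+1*
pass> p5 V@[#####/#####] terminal -1; root [..#../..#..] d5
for H: play -1, pass +1

zugzwang(..#../..#.., H) = True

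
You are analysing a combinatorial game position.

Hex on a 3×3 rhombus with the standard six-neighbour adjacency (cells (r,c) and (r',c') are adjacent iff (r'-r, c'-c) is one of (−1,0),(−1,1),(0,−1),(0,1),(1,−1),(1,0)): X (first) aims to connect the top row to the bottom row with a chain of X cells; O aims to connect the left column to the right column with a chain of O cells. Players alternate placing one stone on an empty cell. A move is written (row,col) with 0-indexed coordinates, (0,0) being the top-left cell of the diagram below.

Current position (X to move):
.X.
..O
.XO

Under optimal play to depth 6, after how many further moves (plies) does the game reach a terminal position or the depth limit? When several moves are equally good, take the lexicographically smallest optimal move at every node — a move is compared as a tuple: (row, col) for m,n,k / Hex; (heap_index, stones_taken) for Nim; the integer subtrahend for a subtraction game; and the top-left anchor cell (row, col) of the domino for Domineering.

p1 X@[.X./..O/.XO]: (0,0)[XX./..O/.XO]-1 (0,2)[.XX/..O/.XO]-1 (1,0)[.X./X.O/.XO]+1* (1,1)[.X./.XO/.XO]+1 (2,0)[.X./..O/XXO]+1
p2 O@[.X./X.O/.XO]: (0,0)[OX./X.O/.XO]-1* (0,2)[.XO/X.O/.XO]-1 (1,1)[.X./XOO/.XO]-1 (2,0)[.X./X.O/OXO]-1
p3 X@[OX./X.O/.XO]: (0,2)[OXX/X.O/.XO]+1* (1,1)[OX./XXO/.XO]+1 (2,0)[OX./X.O/XXO]+1
p4 O@[OXX/X.O/.XO]: (1,1)[OXX/XOO/.XO]-1* (2,0)[OXX/X.O/OXO]-1
p5 X@[OXX/XOO/.XO]: (2,0)[OXX/XOO/XXO]+1*
p6 O@[OXX/XOO/XXO] terminal -1; root [.X./..O/.XO] d6

PV length from [.X./..O/.XO]: 5 plies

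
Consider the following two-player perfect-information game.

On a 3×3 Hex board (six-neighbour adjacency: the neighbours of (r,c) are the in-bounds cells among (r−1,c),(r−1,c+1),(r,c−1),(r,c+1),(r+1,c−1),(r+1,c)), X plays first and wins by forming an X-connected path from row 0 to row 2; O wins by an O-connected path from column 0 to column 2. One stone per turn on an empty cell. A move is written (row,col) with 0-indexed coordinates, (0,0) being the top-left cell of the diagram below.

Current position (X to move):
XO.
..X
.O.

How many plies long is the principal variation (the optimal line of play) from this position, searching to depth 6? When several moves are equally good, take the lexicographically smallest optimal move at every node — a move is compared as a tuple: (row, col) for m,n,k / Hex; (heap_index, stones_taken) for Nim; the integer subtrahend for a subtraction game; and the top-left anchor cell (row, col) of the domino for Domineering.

PV length from [XO./..X/.O.]: 5 plies

ply 1, X at XO./..X/.O. | (0,2)=+1→XOX/..X/.O.*; (1,0)=+1→XO./X.X/.O.; (1,1)=+1→XO./.XX/.O.; (2,0)=+1→XO./..X/XO.; (2,2)=+1→XO./..X/.OX
ply 2, O at XOX/..X/.O. | (1,0)=-1→XOX/O.X/.O.*; (1,1)=-1→XOX/.OX/.O.; (2,0)=-1→XOX/..X/OO.; (2,2)=-1→XOX/..X/.OO
ply 3, X at XOX/O.X/.O. | (1,1)=+1→XOX/OXX/.O.*; (2,0)=+1→XOX/O.X/XO.; (2,2)=+1→XOX/O.X/.OX
ply 4, O at XOX/OXX/.O. | (2,0)=-1→XOX/OXX/OO.*; (2,2)=-1→XOX/OXX/.OO
ply 5, X at XOX/OXX/OO. | (2,2)=+1→XOX/OXX/OOX*
ply 6: XOX/OXX/OOX is terminal -1 (O); from XO./..X/.O. depth 6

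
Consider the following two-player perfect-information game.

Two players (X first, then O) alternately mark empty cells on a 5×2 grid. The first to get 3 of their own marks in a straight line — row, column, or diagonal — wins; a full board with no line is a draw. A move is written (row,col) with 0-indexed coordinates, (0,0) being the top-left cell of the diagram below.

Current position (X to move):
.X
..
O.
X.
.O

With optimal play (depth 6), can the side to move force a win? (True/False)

X winning at [.X/../O./X./.O]: False

[.X/../O./X./.O] X move#1: (0,0):+0/XX/../O./X./.O*, (1,0):+0/.X/X./O./X./.O, (1,1):+0/.X/.X/O./X./.O, (2,1):+0/.X/../OX/X./.O, (3,1):+0/.X/../O./XX/.O, (4,0):+0/.X/../O./X./XO
[XX/../O./X./.O] O move#2: (1,0):+0/XX/O./O./X./.O*, (1,1):+0/XX/.O/O./X./.O, (2,1):+0/XX/../OO/X./.O, (3,1):+0/XX/../O./XO/.O, (4,0):+0/XX/../O./X./OO
[XX/O./O./X./.O] X move#3: (1,1):+0/XX/OX/O./X./.O*, (2,1):+0/XX/O./OX/X./.O, (3,1):+0/XX/O./O./XX/.O, (4,0):+0/XX/O./O./X./XO
[XX/OX/O./X./.O] O move#4: (2,1):+0/XX/OX/OO/X./.O*, (3,1):-1/XX/OX/O./XO/.O, (4,0):-1/XX/OX/O./X./OO
[XX/OX/OO/X./.O] X move#5: (3,1):+0/XX/OX/OO/XX/.O*, (4,0):-1/XX/OX/OO/X./XO
[XX/OX/OO/XX/.O] O move#6: (4,0):+0/XX/OX/OO/XX/OO*
[XX/OX/OO/XX/OO] end (terminal +0, X#7); searched .X/../O./X./.O to 6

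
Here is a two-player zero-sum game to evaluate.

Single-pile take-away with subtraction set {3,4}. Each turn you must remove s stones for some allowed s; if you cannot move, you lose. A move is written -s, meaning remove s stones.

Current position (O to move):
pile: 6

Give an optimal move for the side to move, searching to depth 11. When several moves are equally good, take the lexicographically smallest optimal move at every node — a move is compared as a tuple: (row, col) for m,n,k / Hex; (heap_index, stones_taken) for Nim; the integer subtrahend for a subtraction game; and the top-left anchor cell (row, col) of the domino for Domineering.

p1 O@[6]: -3[3]-1 -4[2]+1*
p2 X@[2] terminal -1; root [6] d11

O's best at [6]: -4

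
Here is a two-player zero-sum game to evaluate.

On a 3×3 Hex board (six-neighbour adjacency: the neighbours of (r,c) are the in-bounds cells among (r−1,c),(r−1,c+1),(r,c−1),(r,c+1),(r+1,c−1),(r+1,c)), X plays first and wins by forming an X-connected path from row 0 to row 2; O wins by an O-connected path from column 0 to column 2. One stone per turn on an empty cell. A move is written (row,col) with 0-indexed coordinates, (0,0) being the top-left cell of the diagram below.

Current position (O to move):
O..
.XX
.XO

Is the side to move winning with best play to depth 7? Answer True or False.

ply 1, O at O../.XX/.XO | (0,1)=-1→OO./.XX/.XO*; (0,2)=-1→O.O/.XX/.XO; (1,0)=-1→O../OXX/.XO; (2,0)=-1→O../.XX/OXO
ply 2, X at OO./.XX/.XO | (0,2)=+1→OOX/.XX/.XO*; (1,0)=-1→OO./XXX/.XO; (2,0)=-1→OO./.XX/XXO
ply 3: OOX/.XX/.XO is terminal -1 (O); from O../.XX/.XO depth 7

O winning at [O../.XX/.XO]: False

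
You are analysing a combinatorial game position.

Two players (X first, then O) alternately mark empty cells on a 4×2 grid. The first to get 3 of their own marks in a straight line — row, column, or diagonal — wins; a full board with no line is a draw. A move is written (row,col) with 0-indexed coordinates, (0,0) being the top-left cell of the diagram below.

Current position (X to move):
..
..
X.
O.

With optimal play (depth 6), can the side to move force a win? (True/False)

X winning at [../../X./O.]: False

[../../X./O.] X move#1: (0,0):+0/X./../X./O.*, (0,1):+0/.X/../X./O., (1,0):+0/../X./X./O., (1,1):+0/../.X/X./O., (2,1):+0/../../XX/O., (3,1):+0/../../X./OX
[X./../X./O.] O move#2: (0,1):-1/XO/../X./O., (1,0):+0/X./O./X./O.*, (1,1):-1/X./.O/X./O., (2,1):-1/X./../XO/O., (3,1):-1/X./../X./OO
[X./O./X./O.] X move#3: (0,1):+0/XX/O./X./O.*, (1,1):+0/X./OX/X./O., (2,1):+0/X./O./XX/O., (3,1):+0/X./O./X./OX
[XX/O./X./O.] O move#4: (1,1):+0/XX/OO/X./O.*, (2,1):+0/XX/O./XO/O., (3,1):+0/XX/O./X./OO
[XX/OO/X./O.] X move#5: (2,1):+0/XX/OO/XX/O.*, (3,1):+0/XX/OO/X./OX
[XX/OO/XX/O.] O move#6: (3,1):+0/XX/OO/XX/OO*
[XX/OO/XX/OO] end (terminal +0, X#7); searched ../../X./O. to 6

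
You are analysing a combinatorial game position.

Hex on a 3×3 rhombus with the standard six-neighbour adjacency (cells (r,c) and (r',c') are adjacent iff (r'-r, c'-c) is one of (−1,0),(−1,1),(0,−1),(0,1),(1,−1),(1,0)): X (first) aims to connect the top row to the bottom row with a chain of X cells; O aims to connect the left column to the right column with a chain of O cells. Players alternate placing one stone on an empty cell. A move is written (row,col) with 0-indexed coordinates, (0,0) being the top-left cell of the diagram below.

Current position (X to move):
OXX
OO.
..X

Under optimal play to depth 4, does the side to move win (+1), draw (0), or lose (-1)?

p1 X@[OXX/OO./..X]: (1,2)[OXX/OOX/..X]+1* (2,0)[OXX/OO./X.X]-1 (2,1)[OXX/OO./.XX]-1
p2 O@[OXX/OOX/..X] terminal -1; root [OXX/OO./..X] d4

value(OXX/OO./..X, X) = +1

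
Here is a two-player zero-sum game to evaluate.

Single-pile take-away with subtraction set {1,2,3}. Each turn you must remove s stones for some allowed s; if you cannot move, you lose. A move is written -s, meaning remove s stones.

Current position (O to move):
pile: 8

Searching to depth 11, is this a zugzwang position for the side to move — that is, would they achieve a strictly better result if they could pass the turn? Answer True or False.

ply 1, O at 8 | -1=-1→7*; -2=-1→6; -3=-1→5
ply 2, X at 7 | -1=-1→6; -2=-1→5; -3=+1→4*
ply 3, O at 4 | -1=-1→3*; -2=-1→2; -3=-1→1
ply 4, X at 3 | -1=-1→2; -2=-1→1; -3=+1→0*
ply 5: 0 is terminal -1 (O); from 8 depth 11
pass branch (X moves first from the same position):
  | ply 1, X at 8 | -1=-1→7*; -2=-1→6; -3=-1→5
  | ply 2, O at 7 | -1=-1→6; -2=-1→5; -3=+1→4*
  | ply 3, X at 4 | -1=-1→3*; -2=-1→2; -3=-1→1
  | ply 4, O at 3 | -1=-1→2; -2=-1→1; -3=+1→0*
  | ply 5: 0 is terminal -1 (X); from 8 depth 11
O moving scores -1; O passing scores +1

zugzwang(8, O) = True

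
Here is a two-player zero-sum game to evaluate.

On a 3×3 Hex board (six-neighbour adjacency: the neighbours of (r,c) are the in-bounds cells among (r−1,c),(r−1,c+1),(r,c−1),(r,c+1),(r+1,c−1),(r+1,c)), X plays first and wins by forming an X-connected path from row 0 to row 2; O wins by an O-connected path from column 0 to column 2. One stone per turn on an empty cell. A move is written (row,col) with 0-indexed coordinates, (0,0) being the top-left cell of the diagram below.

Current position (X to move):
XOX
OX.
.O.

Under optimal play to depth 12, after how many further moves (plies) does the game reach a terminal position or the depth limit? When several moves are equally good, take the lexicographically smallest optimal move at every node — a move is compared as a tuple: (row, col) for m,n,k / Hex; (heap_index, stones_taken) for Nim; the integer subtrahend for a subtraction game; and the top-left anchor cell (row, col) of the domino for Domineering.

PV length from [XOX/OX./.O.]: 3 plies

[XOX/OX./.O.] X move#1: (1,2):+1/XOX/OXX/.O.*, (2,0):+1/XOX/OX./XO., (2,2):+1/XOX/OX./.OX
[XOX/OXX/.O.] O move#2: (2,0):-1/XOX/OXX/OO.*, (2,2):-1/XOX/OXX/.OO
[XOX/OXX/OO.] X move#3: (2,2):+1/XOX/OXX/OOX*
[XOX/OXX/OOX] end (terminal -1, O#4); searched XOX/OX./.O. to 12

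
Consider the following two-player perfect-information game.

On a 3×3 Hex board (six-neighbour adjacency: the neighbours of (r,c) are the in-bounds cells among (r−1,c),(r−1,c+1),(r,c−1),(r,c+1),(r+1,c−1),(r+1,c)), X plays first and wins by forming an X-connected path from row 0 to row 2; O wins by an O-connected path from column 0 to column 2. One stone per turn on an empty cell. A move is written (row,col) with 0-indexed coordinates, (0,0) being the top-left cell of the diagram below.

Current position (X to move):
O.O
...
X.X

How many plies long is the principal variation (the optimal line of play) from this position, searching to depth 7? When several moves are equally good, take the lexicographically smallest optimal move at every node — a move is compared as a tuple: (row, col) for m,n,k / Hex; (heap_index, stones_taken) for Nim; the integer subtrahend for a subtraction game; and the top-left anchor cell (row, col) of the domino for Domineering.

[O.O/.../X.X] X move#1: (0,1):+1/OXO/.../X.X*, (1,0):-1/O.O/X../X.X, (1,1):-1/O.O/.X./X.X, (1,2):-1/O.O/..X/X.X, (2,1):-1/O.O/.../XXX
[OXO/.../X.X] O move#2: (1,0):-1/OXO/O../X.X*, (1,1):-1/OXO/.O./X.X, (1,2):-1/OXO/..O/X.X, (2,1):-1/OXO/.../XOX
[OXO/O../X.X] X move#3: (1,1):+1/OXO/OX./X.X*, (1,2):-1/OXO/O.X/X.X, (2,1):-1/OXO/O../XXX
[OXO/OX./X.X] end (terminal -1, O#4); searched O.O/.../X.X to 7

PV length from [O.O/.../X.X]: 3 plies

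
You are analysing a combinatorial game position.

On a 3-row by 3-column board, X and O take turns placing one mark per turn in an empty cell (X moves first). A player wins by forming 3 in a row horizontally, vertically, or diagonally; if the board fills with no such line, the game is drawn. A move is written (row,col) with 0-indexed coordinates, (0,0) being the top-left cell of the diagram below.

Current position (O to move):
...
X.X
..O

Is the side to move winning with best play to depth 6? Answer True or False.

p1 O@[.../X.X/..O]: (0,0)[O../X.X/..O]-1 (0,1)[.O./X.X/..O]-1 (0,2)[..O/X.X/..O]-1 (1,1)[.../XOX/..O]+1* (2,0)[.../X.X/O.O]-1 (2,1)[.../X.X/.OO]-1
p2 X@[.../XOX/..O]: (0,0)[X../XOX/..O]-1* (0,1)[.X./XOX/..O]-1 (0,2)[..X/XOX/..O]-1 (2,0)[.../XOX/X.O]-1 (2,1)[.../XOX/.XO]-1
p3 O@[X../XOX/..O]: (0,1)[XO./XOX/..O]-1 (0,2)[X.O/XOX/..O]-1 (2,0)[X../XOX/O.O]+1* (2,1)[X../XOX/.OO]-1
p4 X@[X../XOX/O.O]: (0,1)[XX./XOX/O.O]-1* (0,2)[X.X/XOX/O.O]-1 (2,1)[X../XOX/OXO]-1
p5 O@[XX./XOX/O.O]: (0,2)[XXO/XOX/O.O]+1* (2,1)[XX./XOX/OOO]+1
p6 X@[XXO/XOX/O.O] terminal -1; root [.../X.X/..O] d6

O winning at [.../X.X/..O]: True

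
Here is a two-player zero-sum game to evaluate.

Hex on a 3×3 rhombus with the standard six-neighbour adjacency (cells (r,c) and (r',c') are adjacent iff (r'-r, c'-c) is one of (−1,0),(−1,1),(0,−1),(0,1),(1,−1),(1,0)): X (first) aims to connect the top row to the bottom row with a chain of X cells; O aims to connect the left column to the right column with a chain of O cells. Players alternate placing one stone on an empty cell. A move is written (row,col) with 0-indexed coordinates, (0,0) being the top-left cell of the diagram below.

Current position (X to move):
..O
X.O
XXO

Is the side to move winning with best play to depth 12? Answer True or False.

[..O/X.O/XXO] X move#1: (0,0):+1/X.O/X.O/XXO*, (0,1):+1/.XO/X.O/XXO, (1,1):+1/..O/XXO/XXO
[X.O/X.O/XXO] end (terminal -1, O#2); searched ..O/X.O/XXO to 12

X winning at [..O/X.O/XXO]: True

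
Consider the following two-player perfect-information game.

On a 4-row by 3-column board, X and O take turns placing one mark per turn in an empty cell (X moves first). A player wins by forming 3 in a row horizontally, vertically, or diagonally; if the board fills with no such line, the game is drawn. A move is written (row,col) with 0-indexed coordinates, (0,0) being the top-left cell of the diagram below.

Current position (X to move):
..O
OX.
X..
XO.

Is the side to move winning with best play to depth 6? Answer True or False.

[..O/OX./X../XO.] X move#1: (0,0):+0/X.O/OX./X../XO., (0,1):+0/.XO/OX./X../XO., (1,2):+0/..O/OXX/X../XO., (2,1):+1/..O/OX./XX./XO.*, (2,2):+1/..O/OX./X.X/XO., (3,2):+0/..O/OX./X../XOX
[..O/OX./XX./XO.] O move#2: (0,0):-1/O.O/OX./XX./XO.*, (0,1):-1/.OO/OX./XX./XO., (1,2):-1/..O/OXO/XX./XO., (2,2):-1/..O/OX./XXO/XO., (3,2):-1/..O/OX./XX./XOO
[O.O/OX./XX./XO.] X move#3: (0,1):+1/OXO/OX./XX./XO.*, (1,2):+1/O.O/OXX/XX./XO., (2,2):+1/O.O/OX./XXX/XO., (3,2):-1/O.O/OX./XX./XOX
[OXO/OX./XX./XO.] end (terminal -1, O#4); searched ..O/OX./X../XO. to 6

X winning at [..O/OX./X../XO.]: True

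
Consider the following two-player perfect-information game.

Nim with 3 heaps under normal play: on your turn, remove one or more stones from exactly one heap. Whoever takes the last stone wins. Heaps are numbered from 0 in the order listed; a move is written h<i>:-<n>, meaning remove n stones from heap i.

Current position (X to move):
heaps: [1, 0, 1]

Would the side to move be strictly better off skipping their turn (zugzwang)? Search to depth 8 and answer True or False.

zugzwang((1,0,1), X) = True

ply 1, X at (1,0,1) | h0:-1=-1→(0,0,1)*; h2:-1=-1→(1,0,0)
ply 2, O at (0,0,1) | h2:-1=+1→(0,0,0)*
ply 3: (0,0,0) is terminal -1 (X); from (1,0,1) depth 8
if X skipped the turn, O would face:
~ ply 1, O at (1,0,1) | h0:-1=-1→(0,0,1)*; h2:-1=-1→(1,0,0)
~ ply 2, X at (0,0,1) | h2:-1=+1→(0,0,0)*
~ ply 3: (0,0,0) is terminal -1 (O); from (1,0,1) depth 8
compare (X): move=-1 vs pass=+1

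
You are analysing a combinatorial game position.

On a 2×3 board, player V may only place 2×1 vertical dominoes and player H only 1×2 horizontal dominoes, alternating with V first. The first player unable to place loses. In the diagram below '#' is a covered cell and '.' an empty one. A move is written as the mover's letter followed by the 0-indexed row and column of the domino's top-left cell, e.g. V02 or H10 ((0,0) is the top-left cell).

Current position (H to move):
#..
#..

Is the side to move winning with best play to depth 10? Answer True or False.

ply 1, H at #../#.. | H01=+1→###/#..*; H11=+1→#../###
ply 2: ###/#.. is terminal -1 (V); from #../#.. depth 10

H winning at [#../#..]: True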